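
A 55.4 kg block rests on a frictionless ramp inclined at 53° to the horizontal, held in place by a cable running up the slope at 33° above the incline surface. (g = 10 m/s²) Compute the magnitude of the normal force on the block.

N ≈ 46.1 N

Take axes along and perpendicular to the incline. Weight components: W sin 53° = 442.4 N down-slope, W cos 53° = 333.4 N into the surface.
Along incline: T cos 33° = W sin 53° → T = 527.6 N.
Perpendicular: N = W cos 53° − T sin 33° = 46.08 N.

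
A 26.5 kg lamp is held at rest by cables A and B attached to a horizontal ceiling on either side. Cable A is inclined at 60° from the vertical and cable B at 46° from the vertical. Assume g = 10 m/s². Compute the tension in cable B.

Angles from the horizontal: cable A is 90° − 60° = 30°, cable B is 90° − 46° = 44°.
Weight W = 26.5 × 10 = 265 N acts straight down.
Horizontal: T_A cos 30° = T_B cos 44°  →  T_A = 0.8306 T_B.
Vertical: T_A sin 30° + T_B sin 44° = 265.
Substituting the horizontal relation into the vertical equation gives 1.11 T_B = 265, so T_B = 238.7 N.

T_B ≈ 239 N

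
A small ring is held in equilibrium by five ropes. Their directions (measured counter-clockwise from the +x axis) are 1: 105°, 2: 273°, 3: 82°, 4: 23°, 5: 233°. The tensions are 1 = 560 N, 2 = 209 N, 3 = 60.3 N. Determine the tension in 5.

Resolve: ΣF_x = 560 cos 105° + 209 cos 273° + 60.3 cos 82° + T_4 cos 23° + T_5 cos 233° = 0.
        ΣF_y = 560 sin 105° + 209 sin 273° + 60.3 sin 82° + T_4 sin 23° + T_5 sin 233° = 0.
The known terms sum to (-125.6, 391.9) N, so 0.9205 T_4 − 0.6018 T_5 = 125.6 and 0.3907 T_4 − 0.7986 T_5 = -391.9.
Solving simultaneously: T_4 = 672.4 N, T_5 = 819.7 N.

T_5 ≈ 820 N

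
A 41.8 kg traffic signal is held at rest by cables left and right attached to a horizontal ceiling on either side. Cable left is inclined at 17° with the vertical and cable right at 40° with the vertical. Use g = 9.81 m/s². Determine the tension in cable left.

Angles from the horizontal: cable left is 90° − 17° = 73°, cable right is 90° − 40° = 50°.
Weight W = 41.8 × 9.81 = 410.1 N acts straight down.
Horizontal: T_left cos 73° = T_right cos 50°  →  T_right = 0.4548 T_left.
Vertical: T_left sin 73° + T_right sin 50° = 410.1.
Substituting the horizontal relation into the vertical equation gives 1.305 T_left = 410.1, so T_left = 314.3 N.

T_left ≈ 314 N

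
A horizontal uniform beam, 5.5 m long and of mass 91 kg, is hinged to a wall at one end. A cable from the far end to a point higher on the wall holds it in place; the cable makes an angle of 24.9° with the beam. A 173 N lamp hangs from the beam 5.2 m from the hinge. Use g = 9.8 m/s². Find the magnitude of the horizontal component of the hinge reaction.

Take torques about the hinge: T sin 24.9° · 5.5 = 91×9.8×2.75 + 173×5.2 = 3352.1 N·m.
So T = 3352.1 / (0.4210 × 5.5) = 1447.5 N.
ΣF_x = 0: H_x = T cos 24.9° = 1313 N.

H_x ≈ 1310 N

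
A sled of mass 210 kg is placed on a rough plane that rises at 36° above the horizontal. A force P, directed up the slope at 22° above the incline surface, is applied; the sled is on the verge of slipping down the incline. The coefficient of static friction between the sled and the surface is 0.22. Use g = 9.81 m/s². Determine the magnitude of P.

On the verge of sliding down the incline, friction equals μN and acts up the slope.
Perpendicular: N + P sin 22° = W cos 36° = 1667 N.
Along incline: P cos 22° + μN = W sin 36° with W sin 36° = 1211 N.
Solving the pair for P and N: P = 999.4 N, N = 1292 N (and f = μN = 284.3 N).

P ≈ 999 N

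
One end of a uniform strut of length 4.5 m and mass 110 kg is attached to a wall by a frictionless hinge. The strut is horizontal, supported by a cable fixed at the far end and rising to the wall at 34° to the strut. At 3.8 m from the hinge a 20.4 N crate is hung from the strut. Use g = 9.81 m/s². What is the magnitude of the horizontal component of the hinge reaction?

Take torques about the hinge: T sin 34° · 4.5 = 110×9.81×2.25 + 20.4×3.8 = 2505.5 N·m.
So T = 2505.5 / (0.5592 × 4.5) = 995.68 N.
ΣF_x = 0: H_x = T cos 34° = 825.46 N.

H_x ≈ 825 N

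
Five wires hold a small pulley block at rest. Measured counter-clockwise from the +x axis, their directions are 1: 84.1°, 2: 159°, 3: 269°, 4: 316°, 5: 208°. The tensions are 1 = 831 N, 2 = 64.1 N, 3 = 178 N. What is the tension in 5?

Resolve: ΣF_x = 831 cos 84.1° + 64.1 cos 159° + 178 cos 269° + T_4 cos 316° + T_5 cos 208° = 0.
        ΣF_y = 831 sin 84.1° + 64.1 sin 159° + 178 sin 269° + T_4 sin 316° + T_5 sin 208° = 0.
The known terms sum to (22.47, 671.6) N, so 0.7193 T_4 − 0.8829 T_5 = -22.47 and -0.6947 T_4 − 0.4695 T_5 = -671.6.
Solving simultaneously: T_4 = 612.4 N, T_5 = 524.4 N.

T_5 ≈ 524 N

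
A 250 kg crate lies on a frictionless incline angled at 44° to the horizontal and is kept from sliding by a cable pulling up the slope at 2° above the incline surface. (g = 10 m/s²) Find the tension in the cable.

Take axes along and perpendicular to the incline. Weight components: W sin 44° = 1737 N down-slope, W cos 44° = 1798 N into the surface.
Along incline: T cos 2° = W sin 44° → T = 1738 N.
Perpendicular: N = W cos 44° − T sin 2° = 1738 N.

T ≈ 1740 N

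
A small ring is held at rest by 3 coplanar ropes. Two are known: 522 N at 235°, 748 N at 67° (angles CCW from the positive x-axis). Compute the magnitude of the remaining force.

Sum the known components: ΣF_x = -7.14 N, ΣF_y = 260.9 N.
For equilibrium the remaining force must supply (−ΣF_x, −ΣF_y) = (7.14, -260.9) N.
Magnitude = √((7.14)² + (-260.9)²) = 261 N; direction = atan2(-260.9, 7.14) = 271.6°.

F ≈ 261 N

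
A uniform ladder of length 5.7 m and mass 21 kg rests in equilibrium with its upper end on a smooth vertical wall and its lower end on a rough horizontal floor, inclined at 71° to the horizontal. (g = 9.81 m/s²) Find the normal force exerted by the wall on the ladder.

Torques about the foot: N_wall · 5.7 sin 71° = 21×9.81×2.85 cos 71° → N_wall = 35.467 N.

N_wall ≈ 35.5 N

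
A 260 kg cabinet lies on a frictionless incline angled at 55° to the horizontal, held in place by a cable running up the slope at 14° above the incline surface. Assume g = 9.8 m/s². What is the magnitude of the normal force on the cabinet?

N ≈ 941 N

Take axes along and perpendicular to the incline. Weight components: W sin 55° = 2087 N down-slope, W cos 55° = 1461 N into the surface.
Along incline: T cos 14° = W sin 55° → T = 2151 N.
Perpendicular: N = W cos 55° − T sin 14° = 941.1 N.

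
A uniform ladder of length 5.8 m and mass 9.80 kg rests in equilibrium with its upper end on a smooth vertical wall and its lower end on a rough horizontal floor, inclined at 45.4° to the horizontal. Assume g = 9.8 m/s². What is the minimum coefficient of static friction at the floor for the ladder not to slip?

ΣF_y = 0: N_floor = 9.80×9.8 = 96.04 N.
Torques about the foot: N_wall · 5.8 sin 45.4° = 9.80×9.8×2.9 cos 45.4° → N_wall = 47.354 N.
ΣF_x = 0: f_floor = N_wall = 47.354 N.
μ_min = f_floor / N_floor = 47.354 / 96.04 = 0.4931.

μ_min ≈ 0.493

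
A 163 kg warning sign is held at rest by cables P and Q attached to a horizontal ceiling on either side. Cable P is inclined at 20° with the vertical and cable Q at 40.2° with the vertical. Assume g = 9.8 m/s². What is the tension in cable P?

Angles from the horizontal: cable P is 90° − 20° = 70°, cable Q is 90° − 40.2° = 49.8°.
Weight W = 163 × 9.8 = 1597 N acts straight down.
Horizontal: T_P cos 70° = T_Q cos 49.8°  →  T_Q = 0.5299 T_P.
Vertical: T_P sin 70° + T_Q sin 49.8° = 1597.
Substituting the horizontal relation into the vertical equation gives 1.344 T_P = 1597, so T_P = 1188 N.

T_P ≈ 1190 N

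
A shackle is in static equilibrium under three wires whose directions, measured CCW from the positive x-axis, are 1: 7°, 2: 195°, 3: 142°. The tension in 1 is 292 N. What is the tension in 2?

T_2 ≈ 259 N

Resolve: ΣF_x = 292 cos 7° + T_2 cos 195° + T_3 cos 142° = 0.
        ΣF_y = 292 sin 7° + T_2 sin 195° + T_3 sin 142° = 0.
The known terms sum to (289.8, 35.59) N, so -0.9659 T_2 − 0.7880 T_3 = -289.8 and -0.2588 T_2 + 0.6157 T_3 = -35.59.
Solving simultaneously: T_2 = 258.5 N, T_3 = 50.88 N.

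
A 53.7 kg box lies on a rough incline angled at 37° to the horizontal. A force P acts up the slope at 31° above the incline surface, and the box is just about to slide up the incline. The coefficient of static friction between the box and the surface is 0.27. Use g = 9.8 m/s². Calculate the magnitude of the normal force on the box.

On the verge of sliding up the incline, friction equals μN and acts down the slope.
Perpendicular: N + P sin 31° = W cos 37° = 420.3 N.
Along incline: P cos 31° = W sin 37° + μN  with W sin 37° = 316.7 N.
Solving the pair for P and N: P = 431.8 N, N = 197.9 N (and f = μN = 53.43 N).

N ≈ 198 N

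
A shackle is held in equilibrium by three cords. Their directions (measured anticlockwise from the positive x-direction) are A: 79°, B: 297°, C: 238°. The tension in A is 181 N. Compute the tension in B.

T_B ≈ 75.7 N

Resolve: ΣF_x = 181 cos 79° + T_B cos 297° + T_C cos 238° = 0.
        ΣF_y = 181 sin 79° + T_B sin 297° + T_C sin 238° = 0.
The known terms sum to (34.54, 177.7) N, so 0.4540 T_B − 0.5299 T_C = -34.54 and -0.8910 T_B − 0.8480 T_C = -177.7.
Solving simultaneously: T_B = 75.67 N, T_C = 130 N.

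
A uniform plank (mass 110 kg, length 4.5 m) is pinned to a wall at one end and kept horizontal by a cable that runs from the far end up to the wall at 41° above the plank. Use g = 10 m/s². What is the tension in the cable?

T ≈ 838 N

Take torques about the hinge: T sin 41° · 4.5 = 110×10×2.25 = 2475 N·m.
So T = 2475 / (0.6561 × 4.5) = 838.34 N.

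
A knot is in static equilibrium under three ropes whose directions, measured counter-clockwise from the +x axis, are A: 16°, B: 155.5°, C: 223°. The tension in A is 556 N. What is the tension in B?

Resolve: ΣF_x = 556 cos 16° + T_B cos 155.5° + T_C cos 223° = 0.
        ΣF_y = 556 sin 16° + T_B sin 155.5° + T_C sin 223° = 0.
The known terms sum to (534.5, 153.3) N, so -0.9100 T_B − 0.7314 T_C = -534.5 and 0.4147 T_B − 0.6820 T_C = -153.3.
Solving simultaneously: T_B = 273.2 N, T_C = 390.8 N.

T_B ≈ 273 N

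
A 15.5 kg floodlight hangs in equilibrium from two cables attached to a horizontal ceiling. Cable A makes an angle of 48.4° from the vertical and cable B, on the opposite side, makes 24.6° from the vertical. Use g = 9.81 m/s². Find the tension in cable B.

T_B ≈ 119 N

Angles from the horizontal: cable A is 90° − 48.4° = 41.6°, cable B is 90° − 24.6° = 65.4°.
Weight W = 15.5 × 9.81 = 152.1 N acts straight down.
Horizontal: T_A cos 41.6° = T_B cos 65.4°  →  T_A = 0.5567 T_B.
Vertical: T_A sin 41.6° + T_B sin 65.4° = 152.1.
Substituting the horizontal relation into the vertical equation gives 1.279 T_B = 152.1, so T_B = 118.9 N.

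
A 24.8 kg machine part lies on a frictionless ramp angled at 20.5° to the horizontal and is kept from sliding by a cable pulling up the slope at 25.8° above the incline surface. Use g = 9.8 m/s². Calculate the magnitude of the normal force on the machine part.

Take axes along and perpendicular to the incline. Weight components: W sin 20.5° = 85.11 N down-slope, W cos 20.5° = 227.6 N into the surface.
Along incline: T cos 25.8° = W sin 20.5° → T = 94.54 N.
Perpendicular: N = W cos 20.5° − T sin 25.8° = 186.5 N.

N ≈ 187 N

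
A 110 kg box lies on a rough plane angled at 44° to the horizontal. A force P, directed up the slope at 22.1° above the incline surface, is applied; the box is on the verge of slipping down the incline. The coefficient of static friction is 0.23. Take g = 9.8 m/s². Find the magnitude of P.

On the verge of sliding down the incline, friction equals μN and acts up the slope.
Perpendicular: N + P sin 22.1° = W cos 44° = 775.4 N.
Along incline: P cos 22.1° + μN = W sin 44° with W sin 44° = 748.8 N.
Solving the pair for P and N: P = 679.2 N, N = 519.9 N (and f = μN = 119.6 N).

P ≈ 679 N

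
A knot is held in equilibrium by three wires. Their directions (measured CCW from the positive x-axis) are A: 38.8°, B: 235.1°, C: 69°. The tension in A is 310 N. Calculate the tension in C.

T_C ≈ 362 N

Resolve: ΣF_x = 310 cos 38.8° + T_B cos 235.1° + T_C cos 69° = 0.
        ΣF_y = 310 sin 38.8° + T_B sin 235.1° + T_C sin 69° = 0.
The known terms sum to (241.6, 194.2) N, so -0.5721 T_B + 0.3584 T_C = -241.6 and -0.8202 T_B + 0.9336 T_C = -194.2.
Solving simultaneously: T_B = 649.1 N, T_C = 362.2 N.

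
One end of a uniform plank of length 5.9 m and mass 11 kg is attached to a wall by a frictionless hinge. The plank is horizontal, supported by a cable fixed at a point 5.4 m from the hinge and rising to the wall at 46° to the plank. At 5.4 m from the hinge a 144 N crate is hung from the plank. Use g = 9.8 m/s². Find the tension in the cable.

T ≈ 282 N

Take torques about the hinge: T sin 46° · 5.4 = 11×9.8×2.95 + 144×5.4 = 1095.6 N·m.
So T = 1095.6 / (0.7193 × 5.4) = 282.05 N.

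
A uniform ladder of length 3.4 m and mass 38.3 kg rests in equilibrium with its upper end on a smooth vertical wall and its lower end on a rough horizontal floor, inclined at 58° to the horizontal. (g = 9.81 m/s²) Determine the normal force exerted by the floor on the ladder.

ΣF_y = 0: N_floor = 38.3×9.81 = 375.72 N.

N_floor ≈ 376 N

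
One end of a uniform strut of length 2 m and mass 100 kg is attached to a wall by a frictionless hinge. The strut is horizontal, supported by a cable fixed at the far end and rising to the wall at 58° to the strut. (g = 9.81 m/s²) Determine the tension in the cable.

T ≈ 578 N

Take torques about the hinge: T sin 58° · 2 = 100×9.81×1 = 981 N·m.
So T = 981 / (0.8480 × 2) = 578.39 N.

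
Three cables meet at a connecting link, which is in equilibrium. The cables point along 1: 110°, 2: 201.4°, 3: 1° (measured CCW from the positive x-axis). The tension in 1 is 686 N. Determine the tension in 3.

T_3 ≈ 1970 N

Resolve: ΣF_x = 686 cos 110° + T_2 cos 201.4° + T_3 cos 1° = 0.
        ΣF_y = 686 sin 110° + T_2 sin 201.4° + T_3 sin 1° = 0.
The known terms sum to (-234.6, 644.6) N, so -0.9311 T_2 + 0.9998 T_3 = 234.6 and -0.3649 T_2 + 0.0175 T_3 = -644.6.
Solving simultaneously: T_2 = 1861 N, T_3 = 1967 N.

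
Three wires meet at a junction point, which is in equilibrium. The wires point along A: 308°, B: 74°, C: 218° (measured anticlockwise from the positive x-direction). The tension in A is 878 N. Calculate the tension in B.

Resolve: ΣF_x = 878 cos 308° + T_B cos 74° + T_C cos 218° = 0.
        ΣF_y = 878 sin 308° + T_B sin 74° + T_C sin 218° = 0.
The known terms sum to (540.6, -691.9) N, so 0.2756 T_B − 0.7880 T_C = -540.6 and 0.9613 T_B − 0.6157 T_C = 691.9.
Solving simultaneously: T_B = 1494 N, T_C = 1208 N.

T_B ≈ 1490 N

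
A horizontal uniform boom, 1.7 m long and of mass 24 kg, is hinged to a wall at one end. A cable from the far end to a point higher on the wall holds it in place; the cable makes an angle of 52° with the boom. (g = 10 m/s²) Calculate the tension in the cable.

T ≈ 152 N

Take torques about the hinge: T sin 52° · 1.7 = 24×10×0.85 = 204 N·m.
So T = 204 / (0.7880 × 1.7) = 152.28 N.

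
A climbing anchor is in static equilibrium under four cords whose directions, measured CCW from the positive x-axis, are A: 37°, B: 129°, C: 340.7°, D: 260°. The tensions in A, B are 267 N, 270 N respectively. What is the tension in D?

T_D ≈ 369 N

Resolve: ΣF_x = 267 cos 37° + 270 cos 129° + T_C cos 340.7° + T_D cos 260° = 0.
        ΣF_y = 267 sin 37° + 270 sin 129° + T_C sin 340.7° + T_D sin 260° = 0.
The known terms sum to (43.32, 370.5) N, so 0.9438 T_C − 0.1736 T_D = -43.32 and -0.3305 T_C − 0.9848 T_D = -370.5.
Solving simultaneously: T_C = 21.97 N, T_D = 368.9 N.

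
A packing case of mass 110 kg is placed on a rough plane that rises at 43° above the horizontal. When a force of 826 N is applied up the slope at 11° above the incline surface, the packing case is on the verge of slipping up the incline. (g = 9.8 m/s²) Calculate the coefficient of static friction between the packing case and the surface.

On the verge of sliding up the incline, friction is at its maximum μN and acts down the slope.
Perpendicular to incline: N = W cos 43° − P sin 11° = 788.4 − 157.6 = 630.8 N.
Along incline: P cos 11° − μN = W sin 43° → μ = −(W sin 43° − P cos 11°) / N = 0.1199.

μ ≈ 0.120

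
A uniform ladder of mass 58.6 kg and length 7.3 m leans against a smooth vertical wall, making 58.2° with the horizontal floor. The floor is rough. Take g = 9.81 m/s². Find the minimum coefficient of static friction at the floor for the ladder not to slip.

ΣF_y = 0: N_floor = 58.6×9.81 = 574.87 N.
Torques about the foot: N_wall · 7.3 sin 58.2° = 58.6×9.81×3.65 cos 58.2° → N_wall = 178.22 N.
ΣF_x = 0: f_floor = N_wall = 178.22 N.
μ_min = f_floor / N_floor = 178.22 / 574.87 = 0.31.

μ_min ≈ 0.310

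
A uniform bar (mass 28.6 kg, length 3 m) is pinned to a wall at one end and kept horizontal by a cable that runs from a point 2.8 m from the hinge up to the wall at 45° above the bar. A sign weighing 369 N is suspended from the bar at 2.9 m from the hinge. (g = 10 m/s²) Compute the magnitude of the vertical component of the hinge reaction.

Take torques about the hinge: T sin 45° · 2.8 = 28.6×10×1.5 + 369×2.9 = 1499.1 N·m.
So T = 1499.1 / (0.7071 × 2.8) = 757.16 N.
ΣF_y = 0: H_y = (28.6×10 + 369) − T sin 45° = 655 − 535.39 = 119.61 N.

|H_y| ≈ 120 N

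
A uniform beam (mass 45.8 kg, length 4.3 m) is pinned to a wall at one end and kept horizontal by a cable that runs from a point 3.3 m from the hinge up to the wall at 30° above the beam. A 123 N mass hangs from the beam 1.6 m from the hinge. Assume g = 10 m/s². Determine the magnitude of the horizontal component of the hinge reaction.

Take torques about the hinge: T sin 30° · 3.3 = 45.8×10×2.15 + 123×1.6 = 1181.5 N·m.
So T = 1181.5 / (0.5000 × 3.3) = 716.06 N.
ΣF_x = 0: H_x = T cos 30° = 620.13 N.

H_x ≈ 620 N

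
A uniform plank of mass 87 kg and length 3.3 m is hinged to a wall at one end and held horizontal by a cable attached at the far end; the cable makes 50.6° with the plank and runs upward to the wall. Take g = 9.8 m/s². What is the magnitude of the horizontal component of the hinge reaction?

Take torques about the hinge: T sin 50.6° · 3.3 = 87×9.8×1.65 = 1406.8 N·m.
So T = 1406.8 / (0.7727 × 3.3) = 551.68 N.
ΣF_x = 0: H_x = T cos 50.6° = 350.17 N.

H_x ≈ 350 N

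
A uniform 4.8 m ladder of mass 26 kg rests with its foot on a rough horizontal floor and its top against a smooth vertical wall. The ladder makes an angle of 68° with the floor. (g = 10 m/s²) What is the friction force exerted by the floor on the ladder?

f ≈ 52.5 N

Torques about the foot: N_wall · 4.8 sin 68° = 26×10×2.4 cos 68° → N_wall = 52.523 N.
ΣF_x = 0: f_floor = N_wall = 52.523 N.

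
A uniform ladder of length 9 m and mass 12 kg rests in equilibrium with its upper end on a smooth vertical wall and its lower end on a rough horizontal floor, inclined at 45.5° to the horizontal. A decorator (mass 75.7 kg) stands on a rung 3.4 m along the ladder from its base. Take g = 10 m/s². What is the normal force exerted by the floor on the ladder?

ΣF_y = 0: N_floor = 12×10 + 75.7×10 = 877 N.

N_floor ≈ 877 N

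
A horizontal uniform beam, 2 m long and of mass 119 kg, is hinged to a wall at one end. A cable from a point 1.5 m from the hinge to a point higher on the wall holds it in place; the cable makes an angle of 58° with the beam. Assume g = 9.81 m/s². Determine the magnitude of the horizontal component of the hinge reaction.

H_x ≈ 486 N

Take torques about the hinge: T sin 58° · 1.5 = 119×9.81×1 = 1167.4 N·m.
So T = 1167.4 / (0.8480 × 1.5) = 917.71 N.
ΣF_x = 0: H_x = T cos 58° = 486.31 N.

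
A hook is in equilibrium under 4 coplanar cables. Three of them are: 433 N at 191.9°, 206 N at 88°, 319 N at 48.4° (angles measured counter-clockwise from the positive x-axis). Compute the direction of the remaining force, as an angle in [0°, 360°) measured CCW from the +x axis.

Sum the known components: ΣF_x = -204.7 N, ΣF_y = 355.1 N.
For equilibrium the remaining force must supply (−ΣF_x, −ΣF_y) = (204.7, -355.1) N.
Magnitude = √((204.7)² + (-355.1)²) = 409.9 N; direction = atan2(-355.1, 204.7) = 300.0°.

θ ≈ 300°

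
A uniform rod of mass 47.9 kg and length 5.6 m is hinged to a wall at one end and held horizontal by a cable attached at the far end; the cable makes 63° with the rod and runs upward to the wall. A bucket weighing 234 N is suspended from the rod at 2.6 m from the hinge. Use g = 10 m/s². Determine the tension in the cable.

Take torques about the hinge: T sin 63° · 5.6 = 47.9×10×2.8 + 234×2.6 = 1949.6 N·m.
So T = 1949.6 / (0.8910 × 5.6) = 390.73 N.

T ≈ 391 N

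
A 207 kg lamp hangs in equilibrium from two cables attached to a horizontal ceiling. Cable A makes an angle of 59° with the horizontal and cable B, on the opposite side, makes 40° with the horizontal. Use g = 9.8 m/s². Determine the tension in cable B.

T_B ≈ 1060 N

Weight W = 207 × 9.8 = 2029 N acts straight down.
Horizontal: T_A cos 59° = T_B cos 40°  →  T_A = 1.487 T_B.
Vertical: T_A sin 59° + T_B sin 40° = 2029.
Substituting the horizontal relation into the vertical equation gives 1.918 T_B = 2029, so T_B = 1058 N.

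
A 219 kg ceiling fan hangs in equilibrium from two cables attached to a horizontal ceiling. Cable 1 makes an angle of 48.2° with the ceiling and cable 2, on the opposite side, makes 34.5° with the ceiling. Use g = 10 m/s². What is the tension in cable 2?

T_2 ≈ 1470 N

Weight W = 219 × 10 = 2190 N acts straight down.
Horizontal: T_1 cos 48.2° = T_2 cos 34.5°  →  T_1 = 1.236 T_2.
Vertical: T_1 sin 48.2° + T_2 sin 34.5° = 2190.
Substituting the horizontal relation into the vertical equation gives 1.488 T_2 = 2190, so T_2 = 1472 N.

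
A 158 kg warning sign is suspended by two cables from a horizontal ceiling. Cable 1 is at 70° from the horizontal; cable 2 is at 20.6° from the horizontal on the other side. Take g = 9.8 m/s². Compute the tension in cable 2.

Weight W = 158 × 9.8 = 1548 N acts straight down.
Horizontal: T_1 cos 70° = T_2 cos 20.6°  →  T_1 = 2.737 T_2.
Vertical: T_1 sin 70° + T_2 sin 20.6° = 1548.
Substituting the horizontal relation into the vertical equation gives 2.924 T_2 = 1548, so T_2 = 529.6 N.

T_2 ≈ 530 N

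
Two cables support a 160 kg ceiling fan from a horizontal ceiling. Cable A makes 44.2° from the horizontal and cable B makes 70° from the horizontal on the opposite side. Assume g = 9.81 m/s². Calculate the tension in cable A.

Weight W = 160 × 9.81 = 1570 N acts straight down.
Horizontal: T_A cos 44.2° = T_B cos 70°  →  T_B = 2.096 T_A.
Vertical: T_A sin 44.2° + T_B sin 70° = 1570.
Substituting the horizontal relation into the vertical equation gives 2.667 T_A = 1570, so T_A = 588.6 N.

T_A ≈ 589 N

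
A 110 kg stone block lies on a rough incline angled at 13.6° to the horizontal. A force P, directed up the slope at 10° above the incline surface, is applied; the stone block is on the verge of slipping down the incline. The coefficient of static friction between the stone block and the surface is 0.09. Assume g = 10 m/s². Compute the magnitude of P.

P ≈ 168 N

On the verge of sliding down the incline, friction equals μN and acts up the slope.
Perpendicular: N + P sin 10° = W cos 13.6° = 1069 N.
Along incline: P cos 10° + μN = W sin 13.6° with W sin 13.6° = 258.7 N.
Solving the pair for P and N: P = 167.6 N, N = 1040 N (and f = μN = 93.6 N).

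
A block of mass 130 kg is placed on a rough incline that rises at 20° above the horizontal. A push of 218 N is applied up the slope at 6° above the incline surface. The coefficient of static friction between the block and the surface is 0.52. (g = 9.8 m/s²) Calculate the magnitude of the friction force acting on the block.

Axes along / perpendicular to the incline. W sin 20° = 435.7 N down-slope; W cos 20° = 1197 N into the surface.
Perpendicular: N = W cos 20° − P sin 6° = 1197 − 22.79 = 1174 N.
Along incline: P cos 6° + f = W sin 20° (friction acts up-slope) → f = 435.7 − 216.8 = 218.9 N.
|f| = 218.9 N ≤ μN = 610.7 N, so the block is indeed static.

f ≈ 219 N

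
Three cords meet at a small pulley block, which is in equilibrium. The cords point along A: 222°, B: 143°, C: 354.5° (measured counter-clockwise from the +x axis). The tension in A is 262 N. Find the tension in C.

Resolve: ΣF_x = 262 cos 222° + T_B cos 143° + T_C cos 354.5° = 0.
        ΣF_y = 262 sin 222° + T_B sin 143° + T_C sin 354.5° = 0.
The known terms sum to (-194.7, -175.3) N, so -0.7986 T_B + 0.9954 T_C = 194.7 and 0.6018 T_B − 0.0958 T_C = 175.3.
Solving simultaneously: T_B = 369.7 N, T_C = 492.2 N.

T_C ≈ 492 N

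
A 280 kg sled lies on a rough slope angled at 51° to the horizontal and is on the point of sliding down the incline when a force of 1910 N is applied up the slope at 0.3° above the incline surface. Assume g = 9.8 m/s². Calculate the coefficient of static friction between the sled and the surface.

On the verge of sliding down the incline, friction is at its maximum μN and acts up the slope.
Perpendicular to incline: N = W cos 51° − P sin 0.3° = 1727 − 10 = 1717 N.
Along incline: P cos 0.3° + μN = W sin 51° → μ = (W sin 51° − P cos 0.3°) / N = 0.1296.

μ ≈ 0.130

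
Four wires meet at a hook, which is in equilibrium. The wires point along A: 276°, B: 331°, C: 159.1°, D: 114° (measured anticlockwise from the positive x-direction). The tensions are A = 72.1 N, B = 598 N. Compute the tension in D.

T_D ≈ 210 N

Resolve: ΣF_x = 72.1 cos 276° + 598 cos 331° + T_C cos 159.1° + T_D cos 114° = 0.
        ΣF_y = 72.1 sin 276° + 598 sin 331° + T_C sin 159.1° + T_D sin 114° = 0.
The known terms sum to (530.6, -361.6) N, so -0.9342 T_C − 0.4067 T_D = -530.6 and 0.3567 T_C + 0.9135 T_D = 361.6.
Solving simultaneously: T_C = 476.6 N, T_D = 209.7 N.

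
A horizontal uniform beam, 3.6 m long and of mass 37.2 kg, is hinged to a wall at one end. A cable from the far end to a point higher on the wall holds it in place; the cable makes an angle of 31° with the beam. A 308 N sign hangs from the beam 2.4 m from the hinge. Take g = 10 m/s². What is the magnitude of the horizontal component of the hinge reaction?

H_x ≈ 651 N

Take torques about the hinge: T sin 31° · 3.6 = 37.2×10×1.8 + 308×2.4 = 1408.8 N·m.
So T = 1408.8 / (0.5150 × 3.6) = 759.81 N.
ΣF_x = 0: H_x = T cos 31° = 651.29 N.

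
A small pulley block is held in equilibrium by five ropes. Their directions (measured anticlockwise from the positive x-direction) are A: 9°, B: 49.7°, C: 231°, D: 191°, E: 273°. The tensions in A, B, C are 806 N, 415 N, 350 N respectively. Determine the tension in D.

Resolve: ΣF_x = 806 cos 9° + 415 cos 49.7° + 350 cos 231° + T_D cos 191° + T_E cos 273° = 0.
        ΣF_y = 806 sin 9° + 415 sin 49.7° + 350 sin 231° + T_D sin 191° + T_E sin 273° = 0.
The known terms sum to (844.2, 170.6) N, so -0.9816 T_D + 0.0523 T_E = -844.2 and -0.1908 T_D − 0.9986 T_E = -170.6.
Solving simultaneously: T_D = 860.4 N, T_E = 6.434 N.

T_D ≈ 860 N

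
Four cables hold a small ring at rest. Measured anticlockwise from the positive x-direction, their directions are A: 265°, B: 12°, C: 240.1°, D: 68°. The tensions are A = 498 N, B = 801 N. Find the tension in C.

Resolve: ΣF_x = 498 cos 265° + 801 cos 12° + T_C cos 240.1° + T_D cos 68° = 0.
        ΣF_y = 498 sin 265° + 801 sin 12° + T_C sin 240.1° + T_D sin 68° = 0.
The known terms sum to (740.1, -329.6) N, so -0.4985 T_C + 0.3746 T_D = -740.1 and -0.8669 T_C + 0.9272 T_D = 329.6.
Solving simultaneously: T_C = 5891 N, T_D = 5863 N.

T_C ≈ 5890 N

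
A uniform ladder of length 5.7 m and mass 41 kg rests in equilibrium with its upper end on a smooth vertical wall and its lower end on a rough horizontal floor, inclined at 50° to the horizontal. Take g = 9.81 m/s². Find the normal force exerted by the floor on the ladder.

N_floor ≈ 402 N

ΣF_y = 0: N_floor = 41×9.81 = 402.21 N.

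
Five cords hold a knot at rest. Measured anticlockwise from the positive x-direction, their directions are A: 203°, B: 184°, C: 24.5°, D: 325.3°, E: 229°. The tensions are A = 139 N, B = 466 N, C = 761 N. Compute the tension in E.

T_E ≈ 246 N

Resolve: ΣF_x = 139 cos 203° + 466 cos 184° + 761 cos 24.5° + T_D cos 325.3° + T_E cos 229° = 0.
        ΣF_y = 139 sin 203° + 466 sin 184° + 761 sin 24.5° + T_D sin 325.3° + T_E sin 229° = 0.
The known terms sum to (99.67, 228.8) N, so 0.8221 T_D − 0.6561 T_E = -99.67 and -0.5693 T_D − 0.7547 T_E = -228.8.
Solving simultaneously: T_D = 75.32 N, T_E = 246.3 N.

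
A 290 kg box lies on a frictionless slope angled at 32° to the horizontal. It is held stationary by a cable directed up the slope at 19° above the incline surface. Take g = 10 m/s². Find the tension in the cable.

T ≈ 1630 N

Take axes along and perpendicular to the incline. Weight components: W sin 32° = 1537 N down-slope, W cos 32° = 2459 N into the surface.
Along incline: T cos 19° = W sin 32° → T = 1625 N.
Perpendicular: N = W cos 32° − T sin 19° = 1930 N.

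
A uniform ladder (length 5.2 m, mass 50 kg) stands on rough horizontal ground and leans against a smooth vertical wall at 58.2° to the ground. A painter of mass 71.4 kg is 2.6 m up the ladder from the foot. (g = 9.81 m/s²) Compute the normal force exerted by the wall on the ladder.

Torques about the foot: N_wall · 5.2 sin 58.2° = 50×9.81×2.6 cos 58.2° + 71.4×9.81×2.6 cos 58.2° → N_wall = 369.21 N.

N_wall ≈ 369 N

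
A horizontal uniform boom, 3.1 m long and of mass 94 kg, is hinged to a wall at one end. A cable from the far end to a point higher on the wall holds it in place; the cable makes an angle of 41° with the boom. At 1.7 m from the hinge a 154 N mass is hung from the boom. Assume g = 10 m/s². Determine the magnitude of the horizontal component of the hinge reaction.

H_x ≈ 638 N

Take torques about the hinge: T sin 41° · 3.1 = 94×10×1.55 + 154×1.7 = 1718.8 N·m.
So T = 1718.8 / (0.6561 × 3.1) = 845.12 N.
ΣF_x = 0: H_x = T cos 41° = 637.82 N.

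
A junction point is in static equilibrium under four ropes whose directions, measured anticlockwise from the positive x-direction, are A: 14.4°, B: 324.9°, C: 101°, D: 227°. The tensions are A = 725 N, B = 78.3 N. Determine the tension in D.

T_D ≈ 962 N

Resolve: ΣF_x = 725 cos 14.4° + 78.3 cos 324.9° + T_C cos 101° + T_D cos 227° = 0.
        ΣF_y = 725 sin 14.4° + 78.3 sin 324.9° + T_C sin 101° + T_D sin 227° = 0.
The known terms sum to (766.3, 135.3) N, so -0.1908 T_C − 0.6820 T_D = -766.3 and 0.9816 T_C − 0.7314 T_D = -135.3.
Solving simultaneously: T_C = 578.7 N, T_D = 961.7 N.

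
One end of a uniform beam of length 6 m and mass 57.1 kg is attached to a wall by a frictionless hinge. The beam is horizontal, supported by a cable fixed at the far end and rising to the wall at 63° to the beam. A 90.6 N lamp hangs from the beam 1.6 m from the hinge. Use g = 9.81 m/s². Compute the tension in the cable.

Take torques about the hinge: T sin 63° · 6 = 57.1×9.81×3 + 90.6×1.6 = 1825.4 N·m.
So T = 1825.4 / (0.8910 × 6) = 341.45 N.

T ≈ 341 N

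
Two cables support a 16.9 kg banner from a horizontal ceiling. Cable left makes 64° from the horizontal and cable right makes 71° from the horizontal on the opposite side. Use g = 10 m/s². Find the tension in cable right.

Weight W = 16.9 × 10 = 169 N acts straight down.
Horizontal: T_left cos 64° = T_right cos 71°  →  T_left = 0.7427 T_right.
Vertical: T_left sin 64° + T_right sin 71° = 169.
Substituting the horizontal relation into the vertical equation gives 1.613 T_right = 169, so T_right = 104.8 N.

T_right ≈ 105 N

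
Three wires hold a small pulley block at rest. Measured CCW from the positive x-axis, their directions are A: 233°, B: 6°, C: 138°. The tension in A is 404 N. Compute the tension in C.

T_C ≈ 398 N

Resolve: ΣF_x = 404 cos 233° + T_B cos 6° + T_C cos 138° = 0.
        ΣF_y = 404 sin 233° + T_B sin 6° + T_C sin 138° = 0.
The known terms sum to (-243.1, -322.6) N, so 0.9945 T_B − 0.7431 T_C = 243.1 and 0.1045 T_B + 0.6691 T_C = 322.6.
Solving simultaneously: T_B = 541.6 N, T_C = 397.6 N.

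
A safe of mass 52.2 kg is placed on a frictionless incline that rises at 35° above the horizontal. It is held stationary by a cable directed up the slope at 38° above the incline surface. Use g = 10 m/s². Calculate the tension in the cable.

T ≈ 380 N

Take axes along and perpendicular to the incline. Weight components: W sin 35° = 299.4 N down-slope, W cos 35° = 427.6 N into the surface.
Along incline: T cos 38° = W sin 35° → T = 380 N.
Perpendicular: N = W cos 35° − T sin 38° = 193.7 N.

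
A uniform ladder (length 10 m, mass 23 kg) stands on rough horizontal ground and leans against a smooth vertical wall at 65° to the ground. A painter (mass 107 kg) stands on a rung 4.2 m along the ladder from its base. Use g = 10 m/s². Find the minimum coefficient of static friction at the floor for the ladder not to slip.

ΣF_y = 0: N_floor = 23×10 + 107×10 = 1300 N.
Torques about the foot: N_wall · 10 sin 65° = 23×10×5 cos 65° + 107×10×4.2 cos 65° → N_wall = 263.18 N.
ΣF_x = 0: f_floor = N_wall = 263.18 N.
μ_min = f_floor / N_floor = 263.18 / 1300 = 0.2024.

μ_min ≈ 0.202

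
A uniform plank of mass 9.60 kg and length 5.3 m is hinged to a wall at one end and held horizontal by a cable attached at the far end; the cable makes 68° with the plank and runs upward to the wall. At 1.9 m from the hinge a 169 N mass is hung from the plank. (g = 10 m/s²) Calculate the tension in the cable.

Take torques about the hinge: T sin 68° · 5.3 = 9.60×10×2.65 + 169×1.9 = 575.5 N·m.
So T = 575.5 / (0.9272 × 5.3) = 117.11 N.

T ≈ 117 N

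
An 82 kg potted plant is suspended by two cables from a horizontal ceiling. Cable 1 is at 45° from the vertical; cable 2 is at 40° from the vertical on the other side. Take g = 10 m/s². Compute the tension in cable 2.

Angles from the horizontal: cable 1 is 90° − 45° = 45°, cable 2 is 90° − 40° = 50°.
Weight W = 82 × 10 = 820 N acts straight down.
Horizontal: T_1 cos 45° = T_2 cos 50°  →  T_1 = 0.909 T_2.
Vertical: T_1 sin 45° + T_2 sin 50° = 820.
Substituting the horizontal relation into the vertical equation gives 1.409 T_2 = 820, so T_2 = 582 N.

T_2 ≈ 582 N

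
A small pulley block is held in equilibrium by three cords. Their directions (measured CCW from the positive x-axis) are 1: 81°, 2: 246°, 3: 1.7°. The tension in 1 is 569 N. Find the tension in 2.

T_2 ≈ 620 N

Resolve: ΣF_x = 569 cos 81° + T_2 cos 246° + T_3 cos 1.7° = 0.
        ΣF_y = 569 sin 81° + T_2 sin 246° + T_3 sin 1.7° = 0.
The known terms sum to (89.01, 562) N, so -0.4067 T_2 + 0.9996 T_3 = -89.01 and -0.9135 T_2 + 0.0297 T_3 = -562.
Solving simultaneously: T_2 = 620.5 N, T_3 = 163.4 N.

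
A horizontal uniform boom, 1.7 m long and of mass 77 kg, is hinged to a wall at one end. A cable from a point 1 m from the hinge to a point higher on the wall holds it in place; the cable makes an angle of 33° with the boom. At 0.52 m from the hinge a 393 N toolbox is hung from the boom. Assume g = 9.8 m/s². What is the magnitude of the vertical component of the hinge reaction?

|H_y| ≈ 302 N

Take torques about the hinge: T sin 33° · 1 = 77×9.8×0.85 + 393×0.52 = 845.77 N·m.
So T = 845.77 / (0.5446 × 1) = 1552.9 N.
ΣF_y = 0: H_y = (77×9.8 + 393) − T sin 33° = 1147.6 − 845.77 = 301.83 N.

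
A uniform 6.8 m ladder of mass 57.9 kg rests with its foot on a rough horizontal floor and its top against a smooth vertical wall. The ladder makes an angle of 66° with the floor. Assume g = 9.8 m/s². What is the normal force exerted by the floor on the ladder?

N_floor ≈ 567 N

ΣF_y = 0: N_floor = 57.9×9.8 = 567.42 N.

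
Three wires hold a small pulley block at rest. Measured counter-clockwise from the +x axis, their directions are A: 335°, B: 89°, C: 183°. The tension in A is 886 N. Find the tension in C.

Resolve: ΣF_x = 886 cos 335° + T_B cos 89° + T_C cos 183° = 0.
        ΣF_y = 886 sin 335° + T_B sin 89° + T_C sin 183° = 0.
The known terms sum to (803, -374.4) N, so 0.0175 T_B − 0.9986 T_C = -803 and 0.9998 T_B − 0.0523 T_C = 374.4.
Solving simultaneously: T_B = 417 N, T_C = 811.4 N.

T_C ≈ 811 N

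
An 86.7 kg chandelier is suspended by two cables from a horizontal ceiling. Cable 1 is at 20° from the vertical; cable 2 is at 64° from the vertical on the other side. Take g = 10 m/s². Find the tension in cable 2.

Angles from the horizontal: cable 1 is 90° − 20° = 70°, cable 2 is 90° − 64° = 26°.
Weight W = 86.7 × 10 = 867 N acts straight down.
Horizontal: T_1 cos 70° = T_2 cos 26°  →  T_1 = 2.628 T_2.
Vertical: T_1 sin 70° + T_2 sin 26° = 867.
Substituting the horizontal relation into the vertical equation gives 2.908 T_2 = 867, so T_2 = 298.2 N.

T_2 ≈ 298 N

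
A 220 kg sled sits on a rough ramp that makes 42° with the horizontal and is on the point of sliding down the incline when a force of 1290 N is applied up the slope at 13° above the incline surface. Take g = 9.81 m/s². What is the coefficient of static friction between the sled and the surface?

μ ≈ 0.142

On the verge of sliding down the incline, friction is at its maximum μN and acts up the slope.
Perpendicular to incline: N = W cos 42° − P sin 13° = 1604 − 290.2 = 1314 N.
Along incline: P cos 13° + μN = W sin 42° → μ = (W sin 42° − P cos 13°) / N = 0.1425.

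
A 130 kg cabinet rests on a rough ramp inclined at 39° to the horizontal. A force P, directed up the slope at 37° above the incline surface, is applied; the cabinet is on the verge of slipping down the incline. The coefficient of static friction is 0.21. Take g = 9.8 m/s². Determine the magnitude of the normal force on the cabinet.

On the verge of sliding down the incline, friction equals μN and acts up the slope.
Perpendicular: N + P sin 37° = W cos 39° = 990.1 N.
Along incline: P cos 37° + μN = W sin 39° with W sin 39° = 801.8 N.
Solving the pair for P and N: P = 883.4 N, N = 458.5 N (and f = μN = 96.28 N).

N ≈ 458 N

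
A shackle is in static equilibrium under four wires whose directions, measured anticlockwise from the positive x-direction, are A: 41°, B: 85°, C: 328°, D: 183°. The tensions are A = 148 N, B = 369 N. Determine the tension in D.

T_D ≈ 820 N

Resolve: ΣF_x = 148 cos 41° + 369 cos 85° + T_C cos 328° + T_D cos 183° = 0.
        ΣF_y = 148 sin 41° + 369 sin 85° + T_C sin 328° + T_D sin 183° = 0.
The known terms sum to (143.9, 464.7) N, so 0.8480 T_C − 0.9986 T_D = -143.9 and -0.5299 T_C − 0.0523 T_D = -464.7.
Solving simultaneously: T_C = 795.9 N, T_D = 820 N.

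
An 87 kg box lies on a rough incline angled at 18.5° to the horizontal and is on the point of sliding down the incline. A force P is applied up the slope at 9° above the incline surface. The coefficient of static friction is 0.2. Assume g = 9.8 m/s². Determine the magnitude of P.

On the verge of sliding down the incline, friction equals μN and acts up the slope.
Perpendicular: N + P sin 9° = W cos 18.5° = 808.5 N.
Along incline: P cos 9° + μN = W sin 18.5° with W sin 18.5° = 270.5 N.
Solving the pair for P and N: P = 113.8 N, N = 790.7 N (and f = μN = 158.1 N).

P ≈ 114 N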